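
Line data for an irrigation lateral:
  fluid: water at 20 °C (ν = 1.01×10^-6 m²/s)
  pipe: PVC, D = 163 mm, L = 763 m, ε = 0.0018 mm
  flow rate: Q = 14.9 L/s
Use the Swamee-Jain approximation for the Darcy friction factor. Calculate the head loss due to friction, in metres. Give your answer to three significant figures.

V = 4Q/(πD²) = 4·0.0149/(π·0.163²) = 0.7140 m/s
Re = VD/ν = 0.7140·0.163/1.01×10^-6 = 1.15×10^5 → turbulent
ε/D = 0.0018/163 = 1.10×10^-5
Swamee-Jain: f = 0.01742
h_f = f(L/D)V²/(2g) = 0.01742·(763/0.163)·0.7140²/(2·9.81) = 2.119 m

h_f ≈ 2.12 m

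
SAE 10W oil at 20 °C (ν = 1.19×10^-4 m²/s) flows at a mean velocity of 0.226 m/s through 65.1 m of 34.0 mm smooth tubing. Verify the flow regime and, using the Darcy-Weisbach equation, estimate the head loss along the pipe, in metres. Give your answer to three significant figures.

Re = VD/ν = 0.226·0.03400/1.19×10^-4 = 64.6 → laminar (Re < 2300)
f = 64/Re = 0.9912
h_f = f(L/D)V²/(2g) = 0.9912·(65.1/0.03400)·0.226²/(2·9.81) = 4.940 m

h_f ≈ 4.94 m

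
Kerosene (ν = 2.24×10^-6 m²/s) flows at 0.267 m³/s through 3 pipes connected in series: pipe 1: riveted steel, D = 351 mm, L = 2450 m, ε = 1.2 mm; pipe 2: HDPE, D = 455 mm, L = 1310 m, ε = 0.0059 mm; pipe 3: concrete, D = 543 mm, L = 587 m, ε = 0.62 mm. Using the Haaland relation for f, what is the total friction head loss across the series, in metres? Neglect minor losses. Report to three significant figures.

Pipe 1: V = 2.759 m/s, Re = 4.32×10^5, ε/D = 0.00342, f = 0.02747, h_1 = f(L/D)V²/2g = 74.40 m
Pipe 2: V = 1.642 m/s, Re = 3.34×10^5, ε/D = 1.30×10^-5, f = 0.01418, h_2 = f(L/D)V²/2g = 5.609 m
Pipe 3: V = 1.153 m/s, Re = 2.79×10^5, ε/D = 0.00114, f = 0.02116, h_3 = f(L/D)V²/2g = 1.550 m
Series → Q common, losses add: H = Σh = 81.56 m

H ≈ 81.6 m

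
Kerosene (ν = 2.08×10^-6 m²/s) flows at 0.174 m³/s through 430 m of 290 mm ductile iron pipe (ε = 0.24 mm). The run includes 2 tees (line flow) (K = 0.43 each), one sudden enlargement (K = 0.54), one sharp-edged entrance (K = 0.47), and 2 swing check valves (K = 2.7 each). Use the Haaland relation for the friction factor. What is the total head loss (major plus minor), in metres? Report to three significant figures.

H_L ≈ 12.8 m

V = 4Q/(πD²) = 2.634 m/s; V²/2g = 0.3537 m
Re = 3.67×10^5, ε/D = 8.28×10^-4 → f = 0.01960 (Haaland)
Major: h_f = f(L/D)·V²/2g = 0.01960·1483·0.3537 = 10.28 m
Minor: ΣK = 7.27; h_m = ΣK·V²/2g = 2.571 m
Total H_L = 10.28 + 2.571 = 12.85 m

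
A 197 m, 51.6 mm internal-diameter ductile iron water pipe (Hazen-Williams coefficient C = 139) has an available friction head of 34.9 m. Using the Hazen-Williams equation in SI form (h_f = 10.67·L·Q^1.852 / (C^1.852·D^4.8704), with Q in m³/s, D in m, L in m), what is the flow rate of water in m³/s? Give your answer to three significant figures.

Rearranging: Q = [h_f·C^1.852·D^4.8704 / (10.67·L)]^(1/1.852)
Q = [34.9·139^1.852·0.0516^4.8704 / (10.67·197)]^0.540 = 0.006259 m³/s

Q ≈ 0.00626 m³/s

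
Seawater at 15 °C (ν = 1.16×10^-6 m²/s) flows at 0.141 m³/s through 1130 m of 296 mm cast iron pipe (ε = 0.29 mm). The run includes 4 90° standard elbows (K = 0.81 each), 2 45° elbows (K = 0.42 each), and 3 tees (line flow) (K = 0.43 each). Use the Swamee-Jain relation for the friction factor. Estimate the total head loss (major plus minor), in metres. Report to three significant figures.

V = 4Q/(πD²) = 2.049 m/s; V²/2g = 0.2140 m
Re = 5.23×10^5, ε/D = 9.80×10^-4 → f = 0.02024 (Swamee-Jain)
Major: h_f = f(L/D)·V²/2g = 0.02024·3818·0.2140 = 16.53 m
Minor: ΣK = 5.37; h_m = ΣK·V²/2g = 1.149 m
Total H_L = 16.53 + 1.149 = 17.68 m

H_L ≈ 17.7 m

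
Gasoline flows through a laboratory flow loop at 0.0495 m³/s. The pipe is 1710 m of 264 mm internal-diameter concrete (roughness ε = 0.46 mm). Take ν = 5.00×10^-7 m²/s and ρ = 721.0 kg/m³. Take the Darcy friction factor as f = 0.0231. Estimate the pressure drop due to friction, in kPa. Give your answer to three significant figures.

V = 4Q/(πD²) = 4·0.0495/(π·0.264²) = 0.9043 m/s
h_f = f(L/D)V²/(2g) = 0.02310·(1710/0.264)·0.9043²/(2·9.81) = 6.236 m
Δp = ρg·h_f = 721.0·9.81·6.236 = 44.11 kPa

Δp ≈ 44.1 kPa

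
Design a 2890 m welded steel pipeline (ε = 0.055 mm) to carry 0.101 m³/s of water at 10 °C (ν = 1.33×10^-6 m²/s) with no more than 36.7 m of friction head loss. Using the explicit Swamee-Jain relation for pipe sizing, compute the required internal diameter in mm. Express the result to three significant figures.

D ≈ 258 mm

Swamee-Jain (Type III): D = 0.66·[ε^1.25·(LQ²/(gh_f))^4.75 + ν·Q^9.4·(L/(gh_f))^5.2]^0.04
LQ²/(gh_f) = 0.08189; L/(gh_f) = 8.027
Term 1 = ε^1.25·(…)^4.75 = 3.26×10^-11; Term 2 = ν·Q^9.4·(…)^5.2 = 2.94×10^-11
D = 0.66·(3.26×10^-11 + 2.94×10^-11)^0.04 = 0.2578 m = 258 mm
Check: V = 1.94 m/s, Re = 3.75×10^5, f = 0.01604, h_f = 34.3 m ≈ 36.7 m ✓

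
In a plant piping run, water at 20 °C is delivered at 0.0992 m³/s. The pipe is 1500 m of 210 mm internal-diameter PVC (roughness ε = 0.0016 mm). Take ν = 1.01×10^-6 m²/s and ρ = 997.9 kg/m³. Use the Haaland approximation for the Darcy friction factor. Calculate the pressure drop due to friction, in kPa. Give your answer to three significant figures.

Δp ≈ 373 kPa

V = 4Q/(πD²) = 4·0.0992/(π·0.210²) = 2.864 m/s
Re = VD/ν = 2.864·0.210/1.01×10^-6 = 5.95×10^5 → turbulent
ε/D = 0.0016/210 = 7.62×10^-6
Haaland: f = 0.01276
h_f = f(L/D)V²/(2g) = 0.01276·(1500/0.210)·2.864²/(2·9.81) = 38.11 m
Δp = ρg·h_f = 997.9·9.81·38.11 = 373.0 kPa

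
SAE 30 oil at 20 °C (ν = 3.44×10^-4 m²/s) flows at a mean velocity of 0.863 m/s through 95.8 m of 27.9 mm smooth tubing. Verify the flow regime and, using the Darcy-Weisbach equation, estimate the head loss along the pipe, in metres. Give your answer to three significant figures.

h_f ≈ 119 m

Re = VD/ν = 0.863·0.02790/3.44×10^-4 = 70.0 → laminar (Re < 2300)
f = 64/Re = 0.9144
h_f = f(L/D)V²/(2g) = 0.9144·(95.8/0.02790)·0.863²/(2·9.81) = 119.2 m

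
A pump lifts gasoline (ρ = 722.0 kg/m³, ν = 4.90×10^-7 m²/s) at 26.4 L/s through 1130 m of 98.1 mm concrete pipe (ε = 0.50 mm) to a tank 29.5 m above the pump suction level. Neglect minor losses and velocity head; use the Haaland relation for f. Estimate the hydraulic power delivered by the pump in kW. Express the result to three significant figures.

V = 4Q/(πD²) = 3.493 m/s; Re = 6.99×10^5; ε/D = 0.00510; f = 0.03073
h_f = f(L/D)V²/2g = 220.1 m
Total head H = z + h_f = 29.5 + 220.1 = 249.6 m
P_hyd = ρgQH = 722.0·9.81·0.0264·249.6 = 46.67 kW

P_hyd ≈ 46.7 kW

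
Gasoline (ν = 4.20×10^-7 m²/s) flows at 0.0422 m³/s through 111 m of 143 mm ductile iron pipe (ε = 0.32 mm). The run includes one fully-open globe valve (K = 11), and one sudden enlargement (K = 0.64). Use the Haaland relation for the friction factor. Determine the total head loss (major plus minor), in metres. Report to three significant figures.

H_L ≈ 10.7 m

V = 4Q/(πD²) = 2.628 m/s; V²/2g = 0.3519 m
Re = 8.95×10^5, ε/D = 0.00224 → f = 0.02435 (Haaland)
Major: h_f = f(L/D)·V²/2g = 0.02435·776.2·0.3519 = 6.652 m
Minor: ΣK = 11.6; h_m = ΣK·V²/2g = 4.096 m
Total H_L = 6.652 + 4.096 = 10.75 m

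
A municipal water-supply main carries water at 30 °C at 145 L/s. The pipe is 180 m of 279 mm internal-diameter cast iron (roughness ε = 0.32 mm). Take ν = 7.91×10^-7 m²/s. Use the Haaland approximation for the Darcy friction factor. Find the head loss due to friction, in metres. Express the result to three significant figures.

V = 4Q/(πD²) = 4·0.145/(π·0.279²) = 2.372 m/s
Re = VD/ν = 2.372·0.279/7.91×10^-7 = 8.37×10^5 → turbulent
ε/D = 0.32/279 = 0.00115
Haaland: f = 0.02064
h_f = f(L/D)V²/(2g) = 0.02064·(180/0.279)·2.372²/(2·9.81) = 3.817 m

h_f ≈ 3.82 m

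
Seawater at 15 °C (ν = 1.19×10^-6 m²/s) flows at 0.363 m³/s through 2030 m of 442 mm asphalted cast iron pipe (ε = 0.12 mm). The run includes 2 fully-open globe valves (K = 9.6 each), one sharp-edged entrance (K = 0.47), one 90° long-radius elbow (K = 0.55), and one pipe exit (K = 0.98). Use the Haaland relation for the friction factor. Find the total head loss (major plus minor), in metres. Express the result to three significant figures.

H_L ≈ 26.3 m

V = 4Q/(πD²) = 2.366 m/s; V²/2g = 0.2853 m
Re = 8.79×10^5, ε/D = 2.71×10^-4 → f = 0.01542 (Haaland)
Major: h_f = f(L/D)·V²/2g = 0.01542·4593·0.2853 = 20.20 m
Minor: ΣK = 21.2; h_m = ΣK·V²/2g = 6.048 m
Total H_L = 20.20 + 6.048 = 26.25 m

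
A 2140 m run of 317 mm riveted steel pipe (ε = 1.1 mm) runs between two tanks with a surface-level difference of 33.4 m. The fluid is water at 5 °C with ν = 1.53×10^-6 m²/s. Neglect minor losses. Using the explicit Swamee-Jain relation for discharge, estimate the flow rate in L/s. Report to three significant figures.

Q ≈ 148 L/s

Swamee-Jain (Type II): Q = -0.965·√(gD⁵h_f/L)·ln[ε/(3.7D) + √(3.17ν²L/(gD³h_f))]
√(gD⁵h_f/L) = √(9.81·0.317⁵·33.4/2140) = 0.02214
ε/(3.7D) = 9.38×10^-4; √(3.17ν²L/(gD³h_f)) = 3.90×10^-5
Q = -0.965·0.02214·ln(9.769×10^-4) = 0.1481 m³/s
Check: V = 1.88 m/s, Re = 3.89×10^5, f = 0.02771, h_f = 33.6 m ≈ 33.4 m ✓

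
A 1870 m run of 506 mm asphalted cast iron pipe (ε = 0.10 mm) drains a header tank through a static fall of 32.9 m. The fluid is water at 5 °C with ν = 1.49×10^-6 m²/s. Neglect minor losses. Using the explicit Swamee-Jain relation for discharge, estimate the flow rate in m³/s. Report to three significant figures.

Q ≈ 0.697 m³/s

Swamee-Jain (Type II): Q = -0.965·√(gD⁵h_f/L)·ln[ε/(3.7D) + √(3.17ν²L/(gD³h_f))]
√(gD⁵h_f/L) = √(9.81·0.506⁵·32.9/1870) = 0.07566
ε/(3.7D) = 5.34×10^-5; √(3.17ν²L/(gD³h_f)) = 1.77×10^-5
Q = -0.965·0.07566·ln(7.115×10^-5) = 0.6973 m³/s
Check: V = 3.47 m/s, Re = 1.18×10^6, f = 0.01462, h_f = 33.1 m ≈ 32.9 m ✓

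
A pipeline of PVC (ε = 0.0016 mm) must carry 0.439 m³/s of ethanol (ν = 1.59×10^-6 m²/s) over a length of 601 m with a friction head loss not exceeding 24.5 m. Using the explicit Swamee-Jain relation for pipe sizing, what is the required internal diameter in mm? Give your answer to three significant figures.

Swamee-Jain (Type III): D = 0.66·[ε^1.25·(LQ²/(gh_f))^4.75 + ν·Q^9.4·(L/(gh_f))^5.2]^0.04
LQ²/(gh_f) = 0.4819; L/(gh_f) = 2.501
Term 1 = ε^1.25·(…)^4.75 = 1.78×10^-9; Term 2 = ν·Q^9.4·(…)^5.2 = 8.14×10^-8
D = 0.66·(1.78×10^-9 + 8.14×10^-8)^0.04 = 0.3438 m = 344 mm
Check: V = 4.73 m/s, Re = 1.02×10^6, f = 0.01168, h_f = 23.3 m ≈ 24.5 m ✓

D ≈ 344 mm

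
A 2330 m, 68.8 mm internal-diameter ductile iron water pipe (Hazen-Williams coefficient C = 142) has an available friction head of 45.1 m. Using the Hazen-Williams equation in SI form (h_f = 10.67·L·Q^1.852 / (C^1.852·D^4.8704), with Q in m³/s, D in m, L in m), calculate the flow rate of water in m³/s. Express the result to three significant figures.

Q ≈ 0.00412 m³/s

Rearranging: Q = [h_f·C^1.852·D^4.8704 / (10.67·L)]^(1/1.852)
Q = [45.1·142^1.852·0.0688^4.8704 / (10.67·2330)]^0.540 = 0.004123 m³/s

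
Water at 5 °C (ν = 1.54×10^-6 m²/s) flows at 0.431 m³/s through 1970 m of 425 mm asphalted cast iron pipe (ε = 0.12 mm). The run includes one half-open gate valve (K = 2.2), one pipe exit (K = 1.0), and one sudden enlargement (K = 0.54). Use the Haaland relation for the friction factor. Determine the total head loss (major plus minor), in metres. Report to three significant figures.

H_L ≈ 35.7 m

V = 4Q/(πD²) = 3.038 m/s; V²/2g = 0.4705 m
Re = 8.38×10^5, ε/D = 2.82×10^-4 → f = 0.01556 (Haaland)
Major: h_f = f(L/D)·V²/2g = 0.01556·4635·0.4705 = 33.92 m
Minor: ΣK = 3.74; h_m = ΣK·V²/2g = 1.760 m
Total H_L = 33.92 + 1.760 = 35.68 m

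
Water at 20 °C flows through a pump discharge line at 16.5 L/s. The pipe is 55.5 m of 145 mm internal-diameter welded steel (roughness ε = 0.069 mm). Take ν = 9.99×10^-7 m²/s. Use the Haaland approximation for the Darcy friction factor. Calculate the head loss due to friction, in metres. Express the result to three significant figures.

V = 4Q/(πD²) = 4·0.0165/(π·0.145²) = 0.9992 m/s
Re = VD/ν = 0.9992·0.145/9.99×10^-7 = 1.45×10^5 → turbulent
ε/D = 0.069/145 = 4.76×10^-4
Haaland: f = 0.01910
h_f = f(L/D)V²/(2g) = 0.01910·(55.5/0.145)·0.9992²/(2·9.81) = 0.3721 m

h_f ≈ 0.372 m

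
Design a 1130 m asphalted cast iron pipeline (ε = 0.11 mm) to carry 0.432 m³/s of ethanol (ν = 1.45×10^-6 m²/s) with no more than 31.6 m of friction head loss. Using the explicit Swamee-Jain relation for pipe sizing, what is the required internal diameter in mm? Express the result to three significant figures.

D ≈ 392 mm

Swamee-Jain (Type III): D = 0.66·[ε^1.25·(LQ²/(gh_f))^4.75 + ν·Q^9.4·(L/(gh_f))^5.2]^0.04
LQ²/(gh_f) = 0.6803; L/(gh_f) = 3.645
Term 1 = ε^1.25·(…)^4.75 = 1.81×10^-6; Term 2 = ν·Q^9.4·(…)^5.2 = 4.53×10^-7
D = 0.66·(1.81×10^-6 + 4.53×10^-7)^0.04 = 0.3924 m = 392 mm
Check: V = 3.57 m/s, Re = 9.67×10^5, f = 0.01560, h_f = 29.2 m ≈ 31.6 m ✓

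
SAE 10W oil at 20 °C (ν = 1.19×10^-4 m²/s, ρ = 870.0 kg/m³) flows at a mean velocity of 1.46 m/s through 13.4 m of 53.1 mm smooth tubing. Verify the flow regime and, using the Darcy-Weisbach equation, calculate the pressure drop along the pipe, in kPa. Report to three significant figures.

Re = VD/ν = 1.46·0.05310/1.19×10^-4 = 651 → laminar (Re < 2300)
f = 64/Re = 0.09824
h_f = f(L/D)V²/(2g) = 0.09824·(13.4/0.05310)·1.46²/(2·9.81) = 2.693 m
Δp = ρg·h_f = 870.0·9.81·2.693 = 22.99 kPa

Δp ≈ 23.0 kPa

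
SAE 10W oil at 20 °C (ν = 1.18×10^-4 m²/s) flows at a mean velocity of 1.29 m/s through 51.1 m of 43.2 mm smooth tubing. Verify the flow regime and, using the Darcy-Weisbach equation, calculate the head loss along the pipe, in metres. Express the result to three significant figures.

Re = VD/ν = 1.29·0.04320/1.18×10^-4 = 472 → laminar (Re < 2300)
f = 64/Re = 0.1355
h_f = f(L/D)V²/(2g) = 0.1355·(51.1/0.04320)·1.29²/(2·9.81) = 13.60 m

h_f ≈ 13.6 m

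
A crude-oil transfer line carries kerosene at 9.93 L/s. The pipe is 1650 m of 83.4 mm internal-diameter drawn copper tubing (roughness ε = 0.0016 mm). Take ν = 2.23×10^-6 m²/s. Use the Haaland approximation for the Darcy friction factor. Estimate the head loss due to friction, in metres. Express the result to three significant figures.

h_f ≈ 64.7 m

V = 4Q/(πD²) = 4·0.00993/(π·0.0834²) = 1.818 m/s
Re = VD/ν = 1.818·0.0834/2.23×10^-6 = 6.80×10^4 → turbulent
ε/D = 0.0016/83.4 = 1.92×10^-5
Haaland: f = 0.01941
h_f = f(L/D)V²/(2g) = 0.01941·(1650/0.0834)·1.818²/(2·9.81) = 64.67 m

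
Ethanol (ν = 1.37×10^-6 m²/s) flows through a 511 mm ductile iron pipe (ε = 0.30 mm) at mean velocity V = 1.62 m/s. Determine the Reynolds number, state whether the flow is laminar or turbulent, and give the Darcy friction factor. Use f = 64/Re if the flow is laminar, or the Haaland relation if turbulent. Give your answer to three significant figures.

Re = VD/ν = 1.620·0.511/1.37×10^-6 = 6.04×10^5
Re > 4000 → turbulent; ε/D = 5.87×10^-4
Haaland: f = 0.01799

Re ≈ 6.04×10^5; turbulent; f ≈ 0.0180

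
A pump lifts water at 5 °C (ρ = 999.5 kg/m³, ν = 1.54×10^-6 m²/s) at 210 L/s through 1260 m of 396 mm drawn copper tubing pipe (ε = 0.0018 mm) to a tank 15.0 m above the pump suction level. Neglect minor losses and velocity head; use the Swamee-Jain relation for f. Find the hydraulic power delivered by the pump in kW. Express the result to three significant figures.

P_hyd ≈ 44.0 kW

V = 4Q/(πD²) = 1.705 m/s; Re = 4.38×10^5; ε/D = 4.55×10^-6; f = 0.01347
h_f = f(L/D)V²/2g = 6.352 m
Total head H = z + h_f = 15.0 + 6.352 = 21.35 m
P_hyd = ρgQH = 999.5·9.81·0.210·21.35 = 43.96 kW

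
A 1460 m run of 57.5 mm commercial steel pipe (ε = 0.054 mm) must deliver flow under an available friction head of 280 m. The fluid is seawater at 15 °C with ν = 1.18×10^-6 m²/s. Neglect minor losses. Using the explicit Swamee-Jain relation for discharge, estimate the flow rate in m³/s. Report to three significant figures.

Q ≈ 0.00831 m³/s

Swamee-Jain (Type II): Q = -0.965·√(gD⁵h_f/L)·ln[ε/(3.7D) + √(3.17ν²L/(gD³h_f))]
√(gD⁵h_f/L) = √(9.81·0.0575⁵·280/1460) = 0.001087
ε/(3.7D) = 2.54×10^-4; √(3.17ν²L/(gD³h_f)) = 1.11×10^-4
Q = -0.965·0.001087·ln(3.649×10^-4) = 0.008307 m³/s
Check: V = 3.20 m/s, Re = 1.56×10^5, f = 0.02131, h_f = 282 m ≈ 280 m ✓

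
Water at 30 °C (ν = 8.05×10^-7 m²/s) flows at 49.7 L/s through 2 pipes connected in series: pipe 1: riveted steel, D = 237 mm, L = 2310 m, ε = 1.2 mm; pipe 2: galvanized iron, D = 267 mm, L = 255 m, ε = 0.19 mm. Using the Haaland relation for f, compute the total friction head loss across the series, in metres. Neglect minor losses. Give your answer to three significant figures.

H ≈ 20.2 m

Pipe 1: V = 1.127 m/s, Re = 3.32×10^5, ε/D = 0.00506, f = 0.03080, h_1 = f(L/D)V²/2g = 19.42 m
Pipe 2: V = 0.8877 m/s, Re = 2.94×10^5, ε/D = 7.12×10^-4, f = 0.01923, h_2 = f(L/D)V²/2g = 0.7374 m
Series → Q common, losses add: H = Σh = 20.16 m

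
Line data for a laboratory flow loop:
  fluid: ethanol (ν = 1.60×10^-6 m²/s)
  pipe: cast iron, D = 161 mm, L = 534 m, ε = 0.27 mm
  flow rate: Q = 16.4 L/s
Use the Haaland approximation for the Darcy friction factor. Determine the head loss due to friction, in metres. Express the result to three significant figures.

h_f ≈ 2.68 m

V = 4Q/(πD²) = 4·0.0164/(π·0.161²) = 0.8056 m/s
Re = VD/ν = 0.8056·0.161/1.60×10^-6 = 8.11×10^4 → turbulent
ε/D = 0.27/161 = 0.00168
Haaland: f = 0.02444
h_f = f(L/D)V²/(2g) = 0.02444·(534/0.161)·0.8056²/(2·9.81) = 2.681 m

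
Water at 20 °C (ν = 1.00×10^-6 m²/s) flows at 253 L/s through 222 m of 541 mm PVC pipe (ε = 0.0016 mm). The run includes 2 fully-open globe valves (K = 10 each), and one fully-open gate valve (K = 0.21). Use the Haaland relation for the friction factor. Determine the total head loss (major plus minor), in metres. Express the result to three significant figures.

V = 4Q/(πD²) = 1.101 m/s; V²/2g = 0.06174 m
Re = 5.95×10^5, ε/D = 2.96×10^-6 → f = 0.01270 (Haaland)
Major: h_f = f(L/D)·V²/2g = 0.01270·410.4·0.06174 = 0.3218 m
Minor: ΣK = 20.2; h_m = ΣK·V²/2g = 1.248 m
Total H_L = 0.3218 + 1.248 = 1.570 m

H_L ≈ 1.57 m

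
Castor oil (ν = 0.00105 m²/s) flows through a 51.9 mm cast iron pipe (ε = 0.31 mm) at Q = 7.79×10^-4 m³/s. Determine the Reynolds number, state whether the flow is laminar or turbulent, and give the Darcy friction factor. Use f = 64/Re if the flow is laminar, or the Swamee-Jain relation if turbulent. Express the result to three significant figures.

V = 4Q/(πD²) = 0.3682 m/s
Re = VD/ν = 0.3682·0.0519/0.00105 = 18.2
Re < 2300 → laminar → f = 64/Re = 3.516

Re ≈ 18.2; laminar; f = 64/Re ≈ 3.52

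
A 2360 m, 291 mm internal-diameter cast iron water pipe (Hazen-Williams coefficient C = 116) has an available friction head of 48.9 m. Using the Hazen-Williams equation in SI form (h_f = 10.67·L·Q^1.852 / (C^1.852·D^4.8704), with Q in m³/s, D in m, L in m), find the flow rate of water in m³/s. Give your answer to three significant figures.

Rearranging: Q = [h_f·C^1.852·D^4.8704 / (10.67·L)]^(1/1.852)
Q = [48.9·116^1.852·0.291^4.8704 / (10.67·2360)]^0.540 = 0.1550 m³/s

Q ≈ 0.155 m³/s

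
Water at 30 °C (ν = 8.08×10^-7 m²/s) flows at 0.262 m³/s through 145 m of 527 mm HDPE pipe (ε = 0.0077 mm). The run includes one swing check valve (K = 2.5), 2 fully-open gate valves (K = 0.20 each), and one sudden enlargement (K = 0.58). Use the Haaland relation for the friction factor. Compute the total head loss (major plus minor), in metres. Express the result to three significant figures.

V = 4Q/(πD²) = 1.201 m/s; V²/2g = 0.07353 m
Re = 7.83×10^5, ε/D = 1.46×10^-5 → f = 0.01231 (Haaland)
Major: h_f = f(L/D)·V²/2g = 0.01231·275.1·0.07353 = 0.2490 m
Minor: ΣK = 3.48; h_m = ΣK·V²/2g = 0.2559 m
Total H_L = 0.2490 + 0.2559 = 0.5049 m

H_L ≈ 0.505 m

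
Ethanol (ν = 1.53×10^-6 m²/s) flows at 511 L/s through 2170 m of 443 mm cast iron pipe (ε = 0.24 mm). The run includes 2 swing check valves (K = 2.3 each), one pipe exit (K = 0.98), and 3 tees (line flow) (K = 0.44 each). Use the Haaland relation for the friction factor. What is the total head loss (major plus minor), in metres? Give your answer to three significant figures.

V = 4Q/(πD²) = 3.315 m/s; V²/2g = 0.5602 m
Re = 9.60×10^5, ε/D = 5.42×10^-4 → f = 0.01747 (Haaland)
Major: h_f = f(L/D)·V²/2g = 0.01747·4898·0.5602 = 47.94 m
Minor: ΣK = 6.90; h_m = ΣK·V²/2g = 3.865 m
Total H_L = 47.94 + 3.865 = 51.80 m

H_L ≈ 51.8 m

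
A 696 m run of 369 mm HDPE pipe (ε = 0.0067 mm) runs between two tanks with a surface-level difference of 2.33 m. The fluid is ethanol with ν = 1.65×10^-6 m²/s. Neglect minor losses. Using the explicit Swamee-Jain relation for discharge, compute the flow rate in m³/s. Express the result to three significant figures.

Swamee-Jain (Type II): Q = -0.965·√(gD⁵h_f/L)·ln[ε/(3.7D) + √(3.17ν²L/(gD³h_f))]
√(gD⁵h_f/L) = √(9.81·0.369⁵·2.33/696) = 0.01499
ε/(3.7D) = 4.91×10^-6; √(3.17ν²L/(gD³h_f)) = 7.23×10^-5
Q = -0.965·0.01499·ln(7.723×10^-5) = 0.1370 m³/s
Check: V = 1.28 m/s, Re = 2.86×10^5, f = 0.01471, h_f = 2.32 m ≈ 2.33 m ✓

Q ≈ 0.137 m³/s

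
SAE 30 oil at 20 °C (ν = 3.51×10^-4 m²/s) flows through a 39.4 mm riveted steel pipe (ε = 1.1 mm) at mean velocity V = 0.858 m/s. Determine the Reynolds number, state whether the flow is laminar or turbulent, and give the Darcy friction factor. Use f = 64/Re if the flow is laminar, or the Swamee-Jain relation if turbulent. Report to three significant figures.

Re ≈ 96.3; laminar; f = 64/Re ≈ 0.665

Re = VD/ν = 0.8580·0.0394/3.51×10^-4 = 96.3
Re < 2300 → laminar → f = 64/Re = 0.6645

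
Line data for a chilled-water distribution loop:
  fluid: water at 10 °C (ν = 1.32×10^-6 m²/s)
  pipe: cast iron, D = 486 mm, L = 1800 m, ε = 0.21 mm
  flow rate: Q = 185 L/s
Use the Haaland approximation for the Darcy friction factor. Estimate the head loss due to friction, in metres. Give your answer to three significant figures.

V = 4Q/(πD²) = 4·0.185/(π·0.486²) = 0.9973 m/s
Re = VD/ν = 0.9973·0.486/1.32×10^-6 = 3.67×10^5 → turbulent
ε/D = 0.21/486 = 4.32×10^-4
Haaland: f = 0.01743
h_f = f(L/D)V²/(2g) = 0.01743·(1800/0.486)·0.9973²/(2·9.81) = 3.272 m

h_f ≈ 3.27 m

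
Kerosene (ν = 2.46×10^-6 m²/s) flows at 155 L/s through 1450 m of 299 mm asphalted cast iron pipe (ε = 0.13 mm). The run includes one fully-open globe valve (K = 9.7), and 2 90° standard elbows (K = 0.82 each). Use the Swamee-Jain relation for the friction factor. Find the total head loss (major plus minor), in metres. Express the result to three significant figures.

H_L ≈ 24.6 m

V = 4Q/(πD²) = 2.207 m/s; V²/2g = 0.2484 m
Re = 2.68×10^5, ε/D = 4.35×10^-4 → f = 0.01810 (Swamee-Jain)
Major: h_f = f(L/D)·V²/2g = 0.01810·4849·0.2484 = 21.80 m
Minor: ΣK = 11.3; h_m = ΣK·V²/2g = 2.817 m
Total H_L = 21.80 + 2.817 = 24.62 m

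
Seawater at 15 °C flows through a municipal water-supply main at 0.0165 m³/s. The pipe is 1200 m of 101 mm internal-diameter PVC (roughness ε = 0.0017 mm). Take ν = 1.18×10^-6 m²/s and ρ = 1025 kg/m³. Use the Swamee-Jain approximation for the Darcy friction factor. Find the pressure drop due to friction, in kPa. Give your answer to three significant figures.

V = 4Q/(πD²) = 4·0.0165/(π·0.101²) = 2.059 m/s
Re = VD/ν = 2.059·0.101/1.18×10^-6 = 1.76×10^5 → turbulent
ε/D = 0.0017/101 = 1.68×10^-5
Swamee-Jain: f = 0.01606
h_f = f(L/D)V²/(2g) = 0.01606·(1200/0.101)·2.059²/(2·9.81) = 41.26 m
Δp = ρg·h_f = 1025·9.81·41.26 = 414.9 kPa

Δp ≈ 415 kPa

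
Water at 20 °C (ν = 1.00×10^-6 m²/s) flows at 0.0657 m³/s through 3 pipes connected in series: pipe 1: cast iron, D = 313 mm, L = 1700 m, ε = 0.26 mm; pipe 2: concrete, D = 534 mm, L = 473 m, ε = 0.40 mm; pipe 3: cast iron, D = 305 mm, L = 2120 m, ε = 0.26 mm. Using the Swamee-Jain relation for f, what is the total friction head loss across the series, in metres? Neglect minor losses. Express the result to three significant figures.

H ≈ 9.93 m

Pipe 1: V = 0.8539 m/s, Re = 2.67×10^5, ε/D = 8.31×10^-4, f = 0.02013, h_1 = f(L/D)V²/2g = 4.064 m
Pipe 2: V = 0.2934 m/s, Re = 1.57×10^5, ε/D = 7.49×10^-4, f = 0.02053, h_2 = f(L/D)V²/2g = 0.07975 m
Pipe 3: V = 0.8992 m/s, Re = 2.74×10^5, ε/D = 8.52×10^-4, f = 0.02020, h_3 = f(L/D)V²/2g = 5.788 m
Series → Q common, losses add: H = Σh = 9.931 m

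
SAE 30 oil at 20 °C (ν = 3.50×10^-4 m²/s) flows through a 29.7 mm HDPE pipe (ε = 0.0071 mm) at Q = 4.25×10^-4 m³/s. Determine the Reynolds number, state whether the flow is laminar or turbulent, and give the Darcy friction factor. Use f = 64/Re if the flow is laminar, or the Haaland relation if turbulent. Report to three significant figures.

V = 4Q/(πD²) = 0.6135 m/s
Re = VD/ν = 0.6135·0.0297/3.50×10^-4 = 52.1
Re < 2300 → laminar → f = 64/Re = 1.229

Re ≈ 52.1; laminar; f = 64/Re ≈ 1.23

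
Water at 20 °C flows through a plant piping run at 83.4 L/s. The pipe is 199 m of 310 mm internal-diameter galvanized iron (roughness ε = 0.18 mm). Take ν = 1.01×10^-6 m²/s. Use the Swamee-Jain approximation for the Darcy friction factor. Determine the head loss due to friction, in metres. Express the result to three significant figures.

h_f ≈ 0.744 m

V = 4Q/(πD²) = 4·0.0834/(π·0.310²) = 1.105 m/s
Re = VD/ν = 1.105·0.310/1.01×10^-6 = 3.39×10^5 → turbulent
ε/D = 0.18/310 = 5.81×10^-4
Swamee-Jain: f = 0.01864
h_f = f(L/D)V²/(2g) = 0.01864·(199/0.310)·1.105²/(2·9.81) = 0.7444 m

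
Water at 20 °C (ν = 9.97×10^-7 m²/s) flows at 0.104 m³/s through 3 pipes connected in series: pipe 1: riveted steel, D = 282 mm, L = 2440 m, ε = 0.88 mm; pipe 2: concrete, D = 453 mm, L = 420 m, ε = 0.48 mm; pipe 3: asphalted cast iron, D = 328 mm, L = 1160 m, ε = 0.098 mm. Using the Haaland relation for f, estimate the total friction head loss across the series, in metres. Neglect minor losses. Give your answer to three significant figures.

H ≈ 37.6 m

Pipe 1: V = 1.665 m/s, Re = 4.71×10^5, ε/D = 0.00312, f = 0.02676, h_1 = f(L/D)V²/2g = 32.72 m
Pipe 2: V = 0.6453 m/s, Re = 2.93×10^5, ε/D = 0.00106, f = 0.02079, h_2 = f(L/D)V²/2g = 0.4091 m
Pipe 3: V = 1.231 m/s, Re = 4.05×10^5, ε/D = 2.99×10^-4, f = 0.01638, h_3 = f(L/D)V²/2g = 4.474 m
Series → Q common, losses add: H = Σh = 37.61 m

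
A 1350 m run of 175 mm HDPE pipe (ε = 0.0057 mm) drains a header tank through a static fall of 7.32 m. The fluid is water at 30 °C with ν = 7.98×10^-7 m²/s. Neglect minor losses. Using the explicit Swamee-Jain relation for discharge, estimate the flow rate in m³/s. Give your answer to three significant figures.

Swamee-Jain (Type II): Q = -0.965·√(gD⁵h_f/L)·ln[ε/(3.7D) + √(3.17ν²L/(gD³h_f))]
√(gD⁵h_f/L) = √(9.81·0.175⁵·7.32/1350) = 0.002955
ε/(3.7D) = 8.80×10^-6; √(3.17ν²L/(gD³h_f)) = 8.41×10^-5
Q = -0.965·0.002955·ln(9.295×10^-5) = 0.02647 m³/s
Check: V = 1.10 m/s, Re = 2.41×10^5, f = 0.01531, h_f = 7.29 m ≈ 7.32 m ✓

Q ≈ 0.0265 m³/s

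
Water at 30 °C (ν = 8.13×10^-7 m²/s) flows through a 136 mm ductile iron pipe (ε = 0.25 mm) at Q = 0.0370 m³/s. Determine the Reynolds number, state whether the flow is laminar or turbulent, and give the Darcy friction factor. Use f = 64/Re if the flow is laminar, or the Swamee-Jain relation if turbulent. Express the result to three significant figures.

Re ≈ 4.26×10^5; turbulent; f ≈ 0.0235

V = 4Q/(πD²) = 2.547 m/s
Re = VD/ν = 2.547·0.136/8.13×10^-7 = 4.26×10^5
Re > 4000 → turbulent; ε/D = 0.00184
Swamee-Jain: f = 0.02348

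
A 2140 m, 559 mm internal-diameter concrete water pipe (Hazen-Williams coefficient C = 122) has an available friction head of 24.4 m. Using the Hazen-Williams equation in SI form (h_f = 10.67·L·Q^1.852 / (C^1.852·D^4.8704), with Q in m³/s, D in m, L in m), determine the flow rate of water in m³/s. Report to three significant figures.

Q ≈ 0.657 m³/s

Rearranging: Q = [h_f·C^1.852·D^4.8704 / (10.67·L)]^(1/1.852)
Q = [24.4·122^1.852·0.559^4.8704 / (10.67·2140)]^0.540 = 0.6573 m³/s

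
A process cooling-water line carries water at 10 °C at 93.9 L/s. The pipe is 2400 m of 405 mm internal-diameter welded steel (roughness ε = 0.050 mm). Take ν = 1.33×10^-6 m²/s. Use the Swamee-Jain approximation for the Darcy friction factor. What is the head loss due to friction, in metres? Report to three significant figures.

V = 4Q/(πD²) = 4·0.0939/(π·0.405²) = 0.7289 m/s
Re = VD/ν = 0.7289·0.405/1.33×10^-6 = 2.22×10^5 → turbulent
ε/D = 0.050/405 = 1.23×10^-4
Swamee-Jain: f = 0.01632
h_f = f(L/D)V²/(2g) = 0.01632·(2400/0.405)·0.7289²/(2·9.81) = 2.619 m

h_f ≈ 2.62 m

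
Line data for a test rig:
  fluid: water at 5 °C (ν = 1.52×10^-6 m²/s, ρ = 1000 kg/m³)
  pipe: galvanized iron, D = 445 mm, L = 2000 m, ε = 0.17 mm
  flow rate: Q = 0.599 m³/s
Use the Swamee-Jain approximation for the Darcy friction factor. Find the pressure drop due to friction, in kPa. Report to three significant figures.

Δp ≈ 546 kPa

V = 4Q/(πD²) = 4·0.599/(π·0.445²) = 3.851 m/s
Re = VD/ν = 3.851·0.445/1.52×10^-6 = 1.13×10^6 → turbulent
ε/D = 0.17/445 = 3.82×10^-4
Swamee-Jain: f = 0.01637
h_f = f(L/D)V²/(2g) = 0.01637·(2000/0.445)·3.851²/(2·9.81) = 55.64 m
Δp = ρg·h_f = 1000·9.81·55.64 = 545.8 kPa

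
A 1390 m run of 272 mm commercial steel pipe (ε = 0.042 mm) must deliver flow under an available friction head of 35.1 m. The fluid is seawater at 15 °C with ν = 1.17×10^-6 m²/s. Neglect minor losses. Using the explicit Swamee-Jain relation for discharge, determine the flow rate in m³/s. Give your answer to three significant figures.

Q ≈ 0.177 m³/s

Swamee-Jain (Type II): Q = -0.965·√(gD⁵h_f/L)·ln[ε/(3.7D) + √(3.17ν²L/(gD³h_f))]
√(gD⁵h_f/L) = √(9.81·0.272⁵·35.1/1390) = 0.01920
ε/(3.7D) = 4.17×10^-5; √(3.17ν²L/(gD³h_f)) = 2.95×10^-5
Q = -0.965·0.01920·ln(7.124×10^-5) = 0.1770 m³/s
Check: V = 3.05 m/s, Re = 7.08×10^5, f = 0.01461, h_f = 35.3 m ≈ 35.1 m ✓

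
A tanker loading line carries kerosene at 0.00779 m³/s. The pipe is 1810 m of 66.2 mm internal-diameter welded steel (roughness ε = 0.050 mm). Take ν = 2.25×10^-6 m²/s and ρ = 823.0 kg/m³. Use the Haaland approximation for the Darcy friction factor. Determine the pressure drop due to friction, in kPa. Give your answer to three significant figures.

V = 4Q/(πD²) = 4·0.00779/(π·0.0662²) = 2.263 m/s
Re = VD/ν = 2.263·0.0662/2.25×10^-6 = 6.66×10^4 → turbulent
ε/D = 0.050/66.2 = 7.55×10^-4
Haaland: f = 0.02212
h_f = f(L/D)V²/(2g) = 0.02212·(1810/0.0662)·2.263²/(2·9.81) = 157.9 m
Δp = ρg·h_f = 823.0·9.81·157.9 = 1275 kPa

Δp ≈ 1270 kPa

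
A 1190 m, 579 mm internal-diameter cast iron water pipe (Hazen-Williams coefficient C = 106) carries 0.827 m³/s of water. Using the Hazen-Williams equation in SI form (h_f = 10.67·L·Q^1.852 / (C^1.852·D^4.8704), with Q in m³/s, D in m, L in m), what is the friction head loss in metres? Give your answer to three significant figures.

h_f = 10.67·1190·0.827^1.852 / (106^1.852·0.579^4.8704) = 22.69 m

h_f ≈ 22.7 m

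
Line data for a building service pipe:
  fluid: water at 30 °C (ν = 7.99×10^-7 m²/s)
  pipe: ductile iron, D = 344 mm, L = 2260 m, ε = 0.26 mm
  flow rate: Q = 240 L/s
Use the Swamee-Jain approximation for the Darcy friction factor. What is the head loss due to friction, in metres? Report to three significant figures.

V = 4Q/(πD²) = 4·0.240/(π·0.344²) = 2.582 m/s
Re = VD/ν = 2.582·0.344/7.99×10^-7 = 1.11×10^6 → turbulent
ε/D = 0.26/344 = 7.56×10^-4
Swamee-Jain: f = 0.01879
h_f = f(L/D)V²/(2g) = 0.01879·(2260/0.344)·2.582²/(2·9.81) = 41.95 m

h_f ≈ 42.0 m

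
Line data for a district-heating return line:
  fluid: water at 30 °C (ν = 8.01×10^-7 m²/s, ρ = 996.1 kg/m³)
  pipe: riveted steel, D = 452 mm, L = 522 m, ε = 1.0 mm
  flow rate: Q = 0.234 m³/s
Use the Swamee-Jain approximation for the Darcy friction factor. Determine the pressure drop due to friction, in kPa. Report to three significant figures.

V = 4Q/(πD²) = 4·0.234/(π·0.452²) = 1.458 m/s
Re = VD/ν = 1.458·0.452/8.01×10^-7 = 8.23×10^5 → turbulent
ε/D = 1.0/452 = 0.00221
Swamee-Jain: f = 0.02435
h_f = f(L/D)V²/(2g) = 0.02435·(522/0.452)·1.458²/(2·9.81) = 3.049 m
Δp = ρg·h_f = 996.1·9.81·3.049 = 29.79 kPa

Δp ≈ 29.8 kPa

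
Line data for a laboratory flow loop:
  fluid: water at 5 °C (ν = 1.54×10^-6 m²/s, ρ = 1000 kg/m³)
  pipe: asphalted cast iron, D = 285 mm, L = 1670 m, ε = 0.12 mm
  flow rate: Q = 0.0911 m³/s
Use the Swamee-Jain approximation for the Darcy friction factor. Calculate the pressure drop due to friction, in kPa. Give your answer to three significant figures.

V = 4Q/(πD²) = 4·0.0911/(π·0.285²) = 1.428 m/s
Re = VD/ν = 1.428·0.285/1.54×10^-6 = 2.64×10^5 → turbulent
ε/D = 0.12/285 = 4.21×10^-4
Swamee-Jain: f = 0.01804
h_f = f(L/D)V²/(2g) = 0.01804·(1670/0.285)·1.428²/(2·9.81) = 10.99 m
Δp = ρg·h_f = 1000·9.81·10.99 = 107.8 kPa

Δp ≈ 108 kPa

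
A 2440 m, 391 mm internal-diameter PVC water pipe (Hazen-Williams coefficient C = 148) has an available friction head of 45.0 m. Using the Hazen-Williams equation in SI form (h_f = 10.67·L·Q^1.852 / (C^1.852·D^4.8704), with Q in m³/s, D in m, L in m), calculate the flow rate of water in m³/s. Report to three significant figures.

Rearranging: Q = [h_f·C^1.852·D^4.8704 / (10.67·L)]^(1/1.852)
Q = [45.0·148^1.852·0.391^4.8704 / (10.67·2440)]^0.540 = 0.4039 m³/s

Q ≈ 0.404 m³/s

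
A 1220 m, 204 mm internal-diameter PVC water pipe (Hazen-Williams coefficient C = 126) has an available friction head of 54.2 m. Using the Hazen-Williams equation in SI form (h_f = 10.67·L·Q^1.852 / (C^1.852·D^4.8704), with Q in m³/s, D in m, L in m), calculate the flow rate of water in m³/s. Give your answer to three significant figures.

Q ≈ 0.0999 m³/s

Rearranging: Q = [h_f·C^1.852·D^4.8704 / (10.67·L)]^(1/1.852)
Q = [54.2·126^1.852·0.204^4.8704 / (10.67·1220)]^0.540 = 0.09987 m³/s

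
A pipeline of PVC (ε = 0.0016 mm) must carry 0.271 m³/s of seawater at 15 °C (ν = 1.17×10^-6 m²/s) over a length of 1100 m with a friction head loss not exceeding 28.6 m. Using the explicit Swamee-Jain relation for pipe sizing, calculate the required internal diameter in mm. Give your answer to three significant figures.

Swamee-Jain (Type III): D = 0.66·[ε^1.25·(LQ²/(gh_f))^4.75 + ν·Q^9.4·(L/(gh_f))^5.2]^0.04
LQ²/(gh_f) = 0.2879; L/(gh_f) = 3.921
Term 1 = ε^1.25·(…)^4.75 = 1.54×10^-10; Term 2 = ν·Q^9.4·(…)^5.2 = 6.66×10^-9
D = 0.66·(1.54×10^-10 + 6.66×10^-9)^0.04 = 0.3111 m = 311 mm
Check: V = 3.57 m/s, Re = 9.48×10^5, f = 0.01184, h_f = 27.1 m ≈ 28.6 m ✓

D ≈ 311 mm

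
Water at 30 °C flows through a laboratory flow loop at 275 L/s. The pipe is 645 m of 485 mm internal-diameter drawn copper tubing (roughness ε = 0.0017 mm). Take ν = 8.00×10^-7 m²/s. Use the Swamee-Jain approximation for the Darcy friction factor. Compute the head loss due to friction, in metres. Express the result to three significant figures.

V = 4Q/(πD²) = 4·0.275/(π·0.485²) = 1.489 m/s
Re = VD/ν = 1.489·0.485/8.00×10^-7 = 9.02×10^5 → turbulent
ε/D = 0.0017/485 = 3.51×10^-6
Swamee-Jain: f = 0.01189
h_f = f(L/D)V²/(2g) = 0.01189·(645/0.485)·1.489²/(2·9.81) = 1.786 m

h_f ≈ 1.79 m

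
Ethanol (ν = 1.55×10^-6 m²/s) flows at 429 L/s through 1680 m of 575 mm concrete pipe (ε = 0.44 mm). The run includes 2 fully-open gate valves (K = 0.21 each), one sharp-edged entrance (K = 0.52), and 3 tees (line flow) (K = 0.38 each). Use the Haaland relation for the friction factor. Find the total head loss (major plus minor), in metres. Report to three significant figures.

H_L ≈ 8.00 m

V = 4Q/(πD²) = 1.652 m/s; V²/2g = 0.1391 m
Re = 6.13×10^5, ε/D = 7.65×10^-4 → f = 0.01897 (Haaland)
Major: h_f = f(L/D)·V²/2g = 0.01897·2922·0.1391 = 7.711 m
Minor: ΣK = 2.08; h_m = ΣK·V²/2g = 0.2894 m
Total H_L = 7.711 + 0.2894 = 8.000 m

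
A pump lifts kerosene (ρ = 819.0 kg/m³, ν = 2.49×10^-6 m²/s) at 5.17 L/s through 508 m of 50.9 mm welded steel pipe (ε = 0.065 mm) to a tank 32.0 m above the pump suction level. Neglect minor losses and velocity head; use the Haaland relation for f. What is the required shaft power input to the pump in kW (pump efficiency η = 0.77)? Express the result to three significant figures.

P_shaft ≈ 6.04 kW

V = 4Q/(πD²) = 2.541 m/s; Re = 5.19×10^4; ε/D = 0.00128; f = 0.02438
h_f = f(L/D)V²/2g = 80.04 m
Total head H = z + h_f = 32.0 + 80.04 = 112.0 m
P_hyd = ρgQH = 819.0·9.81·0.00517·112.0 = 4.654 kW
P_shaft = P_hyd/η = 4.654/0.77 = 6.044 kW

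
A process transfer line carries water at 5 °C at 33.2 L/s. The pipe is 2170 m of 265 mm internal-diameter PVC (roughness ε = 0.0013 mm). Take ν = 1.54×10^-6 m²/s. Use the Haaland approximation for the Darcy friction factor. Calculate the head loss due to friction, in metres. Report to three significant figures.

h_f ≈ 2.68 m

V = 4Q/(πD²) = 4·0.0332/(π·0.265²) = 0.6019 m/s
Re = VD/ν = 0.6019·0.265/1.54×10^-6 = 1.04×10^5 → turbulent
ε/D = 0.0013/265 = 4.91×10^-6
Haaland: f = 0.01771
h_f = f(L/D)V²/(2g) = 0.01771·(2170/0.265)·0.6019²/(2·9.81) = 2.678 m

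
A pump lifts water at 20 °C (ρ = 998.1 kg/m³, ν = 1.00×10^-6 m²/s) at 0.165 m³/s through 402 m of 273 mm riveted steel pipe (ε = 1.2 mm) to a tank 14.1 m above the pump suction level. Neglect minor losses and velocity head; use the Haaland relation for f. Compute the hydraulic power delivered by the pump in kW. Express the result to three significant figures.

P_hyd ≈ 51.1 kW

V = 4Q/(πD²) = 2.819 m/s; Re = 7.70×10^5; ε/D = 0.00440; f = 0.02940
h_f = f(L/D)V²/2g = 17.53 m
Total head H = z + h_f = 14.1 + 17.53 = 31.63 m
P_hyd = ρgQH = 998.1·9.81·0.165·31.63 = 51.10 kW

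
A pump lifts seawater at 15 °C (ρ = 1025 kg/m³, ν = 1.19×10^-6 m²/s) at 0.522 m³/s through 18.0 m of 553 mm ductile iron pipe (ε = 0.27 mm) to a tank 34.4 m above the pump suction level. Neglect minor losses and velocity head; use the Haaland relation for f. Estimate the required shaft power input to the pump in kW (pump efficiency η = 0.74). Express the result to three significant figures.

P_shaft ≈ 245 kW

V = 4Q/(πD²) = 2.173 m/s; Re = 1.01×10^6; ε/D = 4.88×10^-4; f = 0.01709
h_f = f(L/D)V²/2g = 0.1339 m
Total head H = z + h_f = 34.4 + 0.1339 = 34.53 m
P_hyd = ρgQH = 1025·9.81·0.522·34.53 = 181.3 kW
P_shaft = P_hyd/η = 181.3/0.74 = 244.9 kW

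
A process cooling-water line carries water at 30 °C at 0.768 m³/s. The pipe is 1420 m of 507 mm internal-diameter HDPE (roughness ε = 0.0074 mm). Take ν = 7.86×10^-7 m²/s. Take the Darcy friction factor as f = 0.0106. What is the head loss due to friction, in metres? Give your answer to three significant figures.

V = 4Q/(πD²) = 4·0.768/(π·0.507²) = 3.804 m/s
h_f = f(L/D)V²/(2g) = 0.01060·(1420/0.507)·3.804²/(2·9.81) = 21.90 m

h_f ≈ 21.9 m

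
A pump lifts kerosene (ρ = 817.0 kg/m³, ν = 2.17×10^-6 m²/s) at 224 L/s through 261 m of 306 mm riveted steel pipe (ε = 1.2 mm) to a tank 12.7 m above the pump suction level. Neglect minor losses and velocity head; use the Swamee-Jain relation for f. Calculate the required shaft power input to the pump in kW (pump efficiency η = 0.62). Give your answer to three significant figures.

V = 4Q/(πD²) = 3.046 m/s; Re = 4.30×10^5; ε/D = 0.00392; f = 0.02863
h_f = f(L/D)V²/2g = 11.55 m
Total head H = z + h_f = 12.7 + 11.55 = 24.25 m
P_hyd = ρgQH = 817.0·9.81·0.224·24.25 = 43.53 kW
P_shaft = P_hyd/η = 43.53/0.62 = 70.21 kW

P_shaft ≈ 70.2 kW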